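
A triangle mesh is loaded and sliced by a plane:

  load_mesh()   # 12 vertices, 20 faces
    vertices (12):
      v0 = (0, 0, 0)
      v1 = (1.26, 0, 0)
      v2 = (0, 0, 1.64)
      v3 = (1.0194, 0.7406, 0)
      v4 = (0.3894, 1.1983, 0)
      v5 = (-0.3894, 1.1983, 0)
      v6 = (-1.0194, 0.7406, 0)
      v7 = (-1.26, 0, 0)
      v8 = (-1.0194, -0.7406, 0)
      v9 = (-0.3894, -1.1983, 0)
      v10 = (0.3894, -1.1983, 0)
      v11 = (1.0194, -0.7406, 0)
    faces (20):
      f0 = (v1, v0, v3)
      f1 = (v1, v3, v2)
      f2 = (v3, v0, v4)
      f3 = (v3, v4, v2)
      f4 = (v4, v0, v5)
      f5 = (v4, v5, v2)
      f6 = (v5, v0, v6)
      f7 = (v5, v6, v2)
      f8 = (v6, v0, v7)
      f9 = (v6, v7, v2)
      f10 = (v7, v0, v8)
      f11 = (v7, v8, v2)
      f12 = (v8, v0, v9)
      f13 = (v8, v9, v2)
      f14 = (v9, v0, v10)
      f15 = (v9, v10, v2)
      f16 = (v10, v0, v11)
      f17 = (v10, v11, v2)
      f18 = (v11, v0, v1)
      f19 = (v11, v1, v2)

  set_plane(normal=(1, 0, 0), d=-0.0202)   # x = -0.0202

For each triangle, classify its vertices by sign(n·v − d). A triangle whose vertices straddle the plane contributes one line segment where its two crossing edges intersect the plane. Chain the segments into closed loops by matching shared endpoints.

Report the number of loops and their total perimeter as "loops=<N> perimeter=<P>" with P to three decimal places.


Straddling triangles (12 of 20):
  (v4,v0,v5) [++-] → (-0.0202, 0.0621614, 0)–(-0.0202, 1.1983, 0)  len=1.1361
  (v4,v5,v2) [+-+] → (-0.0202, 1.1983, 0)–(-0.0202, 0.0621614, 1.55493)  len=1.9258
  (v5,v0,v6) [-+-] → (-0.0202, 0.0621614, 0)–(-0.0202, 0.0146754, 0)  len=0.0475
  (v5,v6,v2) [--+] → (-0.0202, 0.0146754, 1.6075)–(-0.0202, 0.0621614, 1.55493)  len=0.0708
  (v6,v0,v7) [-+-] → (-0.0202, 0.0146754, 0)–(-0.0202, 0, 0)  len=0.0147
  (v6,v7,v2) [--+] → (-0.0202, 0, 1.61371)–(-0.0202, 0.0146754, 1.6075)  len=0.0159
  (v7,v0,v8) [-+-] → (-0.0202, 0, 0)–(-0.0202, -0.0146754, 0)  len=0.0147
  (v7,v8,v2) [--+] → (-0.0202, -0.0146754, 1.6075)–(-0.0202, 0, 1.61371)  len=0.0159
  (v8,v0,v9) [-+-] → (-0.0202, -0.0146754, 0)–(-0.0202, -0.0621614, 0)  len=0.0475
  (v8,v9,v2) [--+] → (-0.0202, -0.0621614, 1.55493)–(-0.0202, -0.0146754, 1.6075)  len=0.0708
  (v9,v0,v10) [-++] → (-0.0202, -0.0621614, 0)–(-0.0202, -1.1983, 0)  len=1.1361
  (v9,v10,v2) [-++] → (-0.0202, -1.1983, 0)–(-0.0202, -0.0621614, 1.55493)  len=1.9258

Chained into 1 loop(s):
  loop 1: 12 segments, perimeter = 6.4217
Total perimeter = 6.422

loops=1 perimeter=6.422


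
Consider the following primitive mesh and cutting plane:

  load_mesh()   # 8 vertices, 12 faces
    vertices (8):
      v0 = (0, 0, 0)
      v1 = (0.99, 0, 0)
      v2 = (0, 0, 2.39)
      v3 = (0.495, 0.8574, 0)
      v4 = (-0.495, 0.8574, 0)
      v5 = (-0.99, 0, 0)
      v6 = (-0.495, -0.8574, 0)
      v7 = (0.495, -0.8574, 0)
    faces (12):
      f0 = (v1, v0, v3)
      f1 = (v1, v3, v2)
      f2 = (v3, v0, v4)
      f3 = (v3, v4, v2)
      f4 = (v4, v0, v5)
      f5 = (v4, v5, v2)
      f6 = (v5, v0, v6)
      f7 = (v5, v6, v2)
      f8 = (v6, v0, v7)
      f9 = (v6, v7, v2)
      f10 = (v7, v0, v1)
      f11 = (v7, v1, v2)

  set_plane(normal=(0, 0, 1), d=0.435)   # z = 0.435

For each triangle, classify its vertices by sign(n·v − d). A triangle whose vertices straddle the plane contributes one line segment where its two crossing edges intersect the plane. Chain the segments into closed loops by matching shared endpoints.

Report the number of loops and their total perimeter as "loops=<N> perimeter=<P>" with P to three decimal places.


loops=1 perimeter=4.859

Straddling triangles (6 of 12):
  (v1,v3,v2) [--+] → (0.404906, 0.701346, 0.435)–(0.809812, 0, 0.435)  len=0.8098
  (v3,v4,v2) [--+] → (-0.404906, 0.701346, 0.435)–(0.404906, 0.701346, 0.435)  len=0.8098
  (v4,v5,v2) [--+] → (-0.809812, 0, 0.435)–(-0.404906, 0.701346, 0.435)  len=0.8098
  (v5,v6,v2) [--+] → (-0.404906, -0.701346, 0.435)–(-0.809812, 0, 0.435)  len=0.8098
  (v6,v7,v2) [--+] → (0.404906, -0.701346, 0.435)–(-0.404906, -0.701346, 0.435)  len=0.8098
  (v7,v1,v2) [--+] → (0.809812, 0, 0.435)–(0.404906, -0.701346, 0.435)  len=0.8098

Chained into 1 loop(s):
  loop 1: 6 segments, perimeter = 4.8590
Total perimeter = 4.859


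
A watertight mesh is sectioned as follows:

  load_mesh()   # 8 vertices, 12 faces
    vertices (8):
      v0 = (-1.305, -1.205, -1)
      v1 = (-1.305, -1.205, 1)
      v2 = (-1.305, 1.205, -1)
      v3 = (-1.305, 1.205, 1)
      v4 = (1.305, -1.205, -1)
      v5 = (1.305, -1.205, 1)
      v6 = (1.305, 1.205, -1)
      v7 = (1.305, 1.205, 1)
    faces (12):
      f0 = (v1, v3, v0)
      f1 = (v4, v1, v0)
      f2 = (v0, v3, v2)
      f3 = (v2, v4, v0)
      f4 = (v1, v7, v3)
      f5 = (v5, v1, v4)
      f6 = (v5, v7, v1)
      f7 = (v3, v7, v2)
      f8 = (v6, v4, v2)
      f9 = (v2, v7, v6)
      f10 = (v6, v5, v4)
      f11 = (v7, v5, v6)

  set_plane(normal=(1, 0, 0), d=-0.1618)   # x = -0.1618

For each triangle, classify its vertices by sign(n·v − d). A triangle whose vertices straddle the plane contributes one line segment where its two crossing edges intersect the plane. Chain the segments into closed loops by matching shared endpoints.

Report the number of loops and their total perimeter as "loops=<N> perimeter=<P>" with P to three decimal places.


Straddling triangles (8 of 12):
  (v4,v1,v0) [+--] → (-0.1618, -1.205, 0.123985)–(-0.1618, -1.205, -1)  len=1.1240
  (v2,v4,v0) [-+-] → (-0.1618, 0.149402, -1)–(-0.1618, -1.205, -1)  len=1.3544
  (v1,v7,v3) [-+-] → (-0.1618, -0.149402, 1)–(-0.1618, 1.205, 1)  len=1.3544
  (v5,v1,v4) [+-+] → (-0.1618, -1.205, 1)–(-0.1618, -1.205, 0.123985)  len=0.8760
  (v5,v7,v1) [++-] → (-0.1618, -0.149402, 1)–(-0.1618, -1.205, 1)  len=1.0556
  (v3,v7,v2) [-+-] → (-0.1618, 1.205, 1)–(-0.1618, 1.205, -0.123985)  len=1.1240
  (v6,v4,v2) [++-] → (-0.1618, 0.149402, -1)–(-0.1618, 1.205, -1)  len=1.0556
  (v2,v7,v6) [-++] → (-0.1618, 1.205, -0.123985)–(-0.1618, 1.205, -1)  len=0.8760

Chained into 1 loop(s):
  loop 1: 8 segments, perimeter = 8.8200
Total perimeter = 8.820

loops=1 perimeter=8.820


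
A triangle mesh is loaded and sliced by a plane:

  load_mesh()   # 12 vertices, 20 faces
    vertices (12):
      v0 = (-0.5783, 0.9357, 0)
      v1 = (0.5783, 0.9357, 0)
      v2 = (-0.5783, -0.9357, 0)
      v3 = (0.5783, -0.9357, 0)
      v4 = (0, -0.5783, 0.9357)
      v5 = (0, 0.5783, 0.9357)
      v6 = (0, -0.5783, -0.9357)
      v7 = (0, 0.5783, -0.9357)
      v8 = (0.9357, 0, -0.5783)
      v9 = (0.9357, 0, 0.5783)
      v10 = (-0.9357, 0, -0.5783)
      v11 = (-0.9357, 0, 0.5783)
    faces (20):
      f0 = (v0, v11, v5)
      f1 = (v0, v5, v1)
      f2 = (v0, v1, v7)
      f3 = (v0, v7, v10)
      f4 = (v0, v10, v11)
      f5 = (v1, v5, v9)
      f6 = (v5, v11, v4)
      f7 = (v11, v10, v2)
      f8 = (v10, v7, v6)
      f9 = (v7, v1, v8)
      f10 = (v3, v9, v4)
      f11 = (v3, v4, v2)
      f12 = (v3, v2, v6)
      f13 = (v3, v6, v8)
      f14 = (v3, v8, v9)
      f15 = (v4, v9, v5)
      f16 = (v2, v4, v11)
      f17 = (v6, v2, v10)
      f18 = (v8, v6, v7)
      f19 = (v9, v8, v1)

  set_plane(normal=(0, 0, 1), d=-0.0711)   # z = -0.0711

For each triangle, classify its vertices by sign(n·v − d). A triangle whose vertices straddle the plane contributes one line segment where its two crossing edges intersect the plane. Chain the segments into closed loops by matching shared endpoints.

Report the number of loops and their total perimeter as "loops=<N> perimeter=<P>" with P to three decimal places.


loops=1 perimeter=6.149

Straddling triangles (10 of 20):
  (v0,v1,v7) [++-] → (0.534357, 0.908543, -0.0711)–(-0.534357, 0.908543, -0.0711)  len=1.0687
  (v0,v7,v10) [+--] → (-0.534357, 0.908543, -0.0711)–(-0.622241, 0.820659, -0.0711)  len=0.1243
  (v0,v10,v11) [+-+] → (-0.622241, 0.820659, -0.0711)–(-0.9357, 0, -0.0711)  len=0.8785
  (v11,v10,v2) [+-+] → (-0.9357, 0, -0.0711)–(-0.622241, -0.820659, -0.0711)  len=0.8785
  (v7,v1,v8) [-+-] → (0.534357, 0.908543, -0.0711)–(0.622241, 0.820659, -0.0711)  len=0.1243
  (v3,v2,v6) [++-] → (-0.534357, -0.908543, -0.0711)–(0.534357, -0.908543, -0.0711)  len=1.0687
  (v3,v6,v8) [+--] → (0.534357, -0.908543, -0.0711)–(0.622241, -0.820659, -0.0711)  len=0.1243
  (v3,v8,v9) [+-+] → (0.622241, -0.820659, -0.0711)–(0.9357, 0, -0.0711)  len=0.8785
  (v6,v2,v10) [-+-] → (-0.534357, -0.908543, -0.0711)–(-0.622241, -0.820659, -0.0711)  len=0.1243
  (v9,v8,v1) [+-+] → (0.9357, 0, -0.0711)–(0.622241, 0.820659, -0.0711)  len=0.8785

Chained into 1 loop(s):
  loop 1: 10 segments, perimeter = 6.1485
Total perimeter = 6.149


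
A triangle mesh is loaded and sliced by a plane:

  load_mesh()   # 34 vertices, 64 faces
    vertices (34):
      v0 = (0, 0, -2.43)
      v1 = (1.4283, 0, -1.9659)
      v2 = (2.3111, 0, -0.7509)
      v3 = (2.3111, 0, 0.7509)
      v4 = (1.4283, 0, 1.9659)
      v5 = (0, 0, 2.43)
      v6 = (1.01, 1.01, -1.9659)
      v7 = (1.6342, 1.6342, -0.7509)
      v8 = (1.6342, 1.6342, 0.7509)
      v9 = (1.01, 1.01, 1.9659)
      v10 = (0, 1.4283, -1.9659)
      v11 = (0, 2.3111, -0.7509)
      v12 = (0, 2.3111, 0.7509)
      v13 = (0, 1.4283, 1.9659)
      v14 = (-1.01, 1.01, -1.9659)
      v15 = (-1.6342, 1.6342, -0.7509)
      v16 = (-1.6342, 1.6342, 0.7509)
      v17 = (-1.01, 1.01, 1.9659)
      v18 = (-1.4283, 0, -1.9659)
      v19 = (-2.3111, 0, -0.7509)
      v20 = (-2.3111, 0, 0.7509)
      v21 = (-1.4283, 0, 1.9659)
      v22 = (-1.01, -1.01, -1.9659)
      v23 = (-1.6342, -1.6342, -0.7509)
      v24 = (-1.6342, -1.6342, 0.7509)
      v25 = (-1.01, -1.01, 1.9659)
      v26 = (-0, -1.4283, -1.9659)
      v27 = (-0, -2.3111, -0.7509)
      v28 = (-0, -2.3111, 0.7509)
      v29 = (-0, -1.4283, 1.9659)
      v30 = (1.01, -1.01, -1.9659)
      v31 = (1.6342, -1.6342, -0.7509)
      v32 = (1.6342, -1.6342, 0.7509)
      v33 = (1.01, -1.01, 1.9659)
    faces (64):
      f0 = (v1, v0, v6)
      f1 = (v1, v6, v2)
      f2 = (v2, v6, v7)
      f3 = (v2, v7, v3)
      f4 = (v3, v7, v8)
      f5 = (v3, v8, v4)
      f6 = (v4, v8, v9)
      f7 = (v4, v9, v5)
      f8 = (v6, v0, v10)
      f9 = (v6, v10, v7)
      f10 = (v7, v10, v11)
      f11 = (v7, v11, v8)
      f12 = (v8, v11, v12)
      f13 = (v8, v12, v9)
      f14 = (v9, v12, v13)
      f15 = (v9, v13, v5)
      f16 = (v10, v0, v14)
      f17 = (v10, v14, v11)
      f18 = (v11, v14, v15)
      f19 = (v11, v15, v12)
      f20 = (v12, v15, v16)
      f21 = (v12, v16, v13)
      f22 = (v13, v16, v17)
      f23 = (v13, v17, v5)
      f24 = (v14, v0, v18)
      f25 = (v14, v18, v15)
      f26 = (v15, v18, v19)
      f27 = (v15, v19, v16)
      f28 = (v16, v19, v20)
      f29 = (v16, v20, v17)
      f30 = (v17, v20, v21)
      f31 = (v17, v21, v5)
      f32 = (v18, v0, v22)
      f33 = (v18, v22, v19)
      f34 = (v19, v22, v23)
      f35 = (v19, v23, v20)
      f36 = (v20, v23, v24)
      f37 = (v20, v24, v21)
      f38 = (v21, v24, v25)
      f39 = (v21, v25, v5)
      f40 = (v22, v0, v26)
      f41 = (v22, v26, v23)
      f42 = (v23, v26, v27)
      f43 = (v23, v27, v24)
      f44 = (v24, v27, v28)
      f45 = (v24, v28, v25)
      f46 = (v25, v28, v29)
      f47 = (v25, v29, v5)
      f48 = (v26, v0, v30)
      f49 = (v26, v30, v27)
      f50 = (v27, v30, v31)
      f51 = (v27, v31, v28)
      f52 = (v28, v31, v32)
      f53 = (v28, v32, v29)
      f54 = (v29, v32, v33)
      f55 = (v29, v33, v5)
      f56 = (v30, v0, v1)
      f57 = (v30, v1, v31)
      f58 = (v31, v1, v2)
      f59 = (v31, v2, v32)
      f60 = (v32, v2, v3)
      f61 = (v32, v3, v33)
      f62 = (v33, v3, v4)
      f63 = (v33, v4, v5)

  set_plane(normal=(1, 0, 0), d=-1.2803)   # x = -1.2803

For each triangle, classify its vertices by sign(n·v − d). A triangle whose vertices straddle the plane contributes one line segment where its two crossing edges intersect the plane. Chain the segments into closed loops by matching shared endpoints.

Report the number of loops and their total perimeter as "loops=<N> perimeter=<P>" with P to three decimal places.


Straddling triangles (20 of 64):
  (v11,v14,v15) [++-] → (-1.2803, 1.2803, -1.43976)–(-1.2803, 1.78079, -0.7509)  len=0.8515
  (v11,v15,v12) [+-+] → (-1.2803, 1.78079, -0.7509)–(-1.2803, 1.78079, -0.425672)  len=0.3252
  (v12,v15,v16) [+--] → (-1.2803, 1.78079, -0.425672)–(-1.2803, 1.78079, 0.7509)  len=1.1766
  (v12,v16,v13) [+-+] → (-1.2803, 1.78079, 0.7509)–(-1.2803, 1.58961, 1.01402)  len=0.3252
  (v13,v16,v17) [+-+] → (-1.2803, 1.58961, 1.01402)–(-1.2803, 1.2803, 1.43976)  len=0.5262
  (v14,v0,v18) [++-] → (-1.2803, 0, -2.01399)–(-1.2803, 0.357351, -1.9659)  len=0.3606
  (v14,v18,v15) [+--] → (-1.2803, 0.357351, -1.9659)–(-1.2803, 1.2803, -1.43976)  len=1.0624
  (v16,v20,v17) [--+] → (-1.2803, 0.800175, 1.71349)–(-1.2803, 1.2803, 1.43976)  len=0.5527
  (v17,v20,v21) [+--] → (-1.2803, 0.800175, 1.71349)–(-1.2803, 0.357351, 1.9659)  len=0.5097
  (v17,v21,v5) [+-+] → (-1.2803, 0.357351, 1.9659)–(-1.2803, 0, 2.01399)  len=0.3606
  (v18,v0,v22) [-++] → (-1.2803, 0, -2.01399)–(-1.2803, -0.357351, -1.9659)  len=0.3606
  (v18,v22,v19) [-+-] → (-1.2803, -0.357351, -1.9659)–(-1.2803, -0.800175, -1.71349)  len=0.5097
  (v19,v22,v23) [-+-] → (-1.2803, -0.800175, -1.71349)–(-1.2803, -1.2803, -1.43976)  len=0.5527
  (v21,v24,v25) [--+] → (-1.2803, -1.2803, 1.43976)–(-1.2803, -0.357351, 1.9659)  len=1.0624
  (v21,v25,v5) [-++] → (-1.2803, -0.357351, 1.9659)–(-1.2803, 0, 2.01399)  len=0.3606
  (v22,v26,v23) [++-] → (-1.2803, -1.58961, -1.01402)–(-1.2803, -1.2803, -1.43976)  len=0.5262
  (v23,v26,v27) [-++] → (-1.2803, -1.58961, -1.01402)–(-1.2803, -1.78079, -0.7509)  len=0.3252
  (v23,v27,v24) [-+-] → (-1.2803, -1.78079, -0.7509)–(-1.2803, -1.78079, 0.425672)  len=1.1766
  (v24,v27,v28) [-++] → (-1.2803, -1.78079, 0.425672)–(-1.2803, -1.78079, 0.7509)  len=0.3252
  (v24,v28,v25) [-++] → (-1.2803, -1.78079, 0.7509)–(-1.2803, -1.2803, 1.43976)  len=0.8515

Chained into 1 loop(s):
  loop 1: 20 segments, perimeter = 12.1013
Total perimeter = 12.101

loops=1 perimeter=12.101


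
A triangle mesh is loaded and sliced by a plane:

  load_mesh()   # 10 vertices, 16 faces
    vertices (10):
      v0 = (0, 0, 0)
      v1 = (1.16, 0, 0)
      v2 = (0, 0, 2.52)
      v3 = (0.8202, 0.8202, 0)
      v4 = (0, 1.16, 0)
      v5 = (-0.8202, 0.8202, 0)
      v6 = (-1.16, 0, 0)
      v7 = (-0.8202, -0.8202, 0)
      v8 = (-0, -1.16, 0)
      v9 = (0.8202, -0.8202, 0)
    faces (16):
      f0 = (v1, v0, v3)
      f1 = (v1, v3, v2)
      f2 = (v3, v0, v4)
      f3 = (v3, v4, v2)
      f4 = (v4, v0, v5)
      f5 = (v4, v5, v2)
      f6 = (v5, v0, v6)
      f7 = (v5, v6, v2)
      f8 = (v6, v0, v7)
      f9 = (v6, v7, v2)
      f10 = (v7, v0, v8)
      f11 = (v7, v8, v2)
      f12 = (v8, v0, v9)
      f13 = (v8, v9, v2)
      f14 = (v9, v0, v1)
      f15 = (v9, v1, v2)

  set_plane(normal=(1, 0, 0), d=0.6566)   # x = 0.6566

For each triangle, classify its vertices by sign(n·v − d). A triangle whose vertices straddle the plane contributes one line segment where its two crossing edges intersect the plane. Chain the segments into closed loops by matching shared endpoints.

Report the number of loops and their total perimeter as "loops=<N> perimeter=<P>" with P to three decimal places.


Straddling triangles (8 of 16):
  (v1,v0,v3) [+-+] → (0.6566, 0, 0)–(0.6566, 0.6566, 0)  len=0.6566
  (v1,v3,v2) [++-] → (0.6566, 0.6566, 0.502648)–(0.6566, 0, 1.09359)  len=0.8834
  (v3,v0,v4) [+--] → (0.6566, 0.6566, 0)–(0.6566, 0.887978, 0)  len=0.2314
  (v3,v4,v2) [+--] → (0.6566, 0.887978, 0)–(0.6566, 0.6566, 0.502648)  len=0.5533
  (v8,v0,v9) [--+] → (0.6566, -0.6566, 0)–(0.6566, -0.887978, 0)  len=0.2314
  (v8,v9,v2) [-+-] → (0.6566, -0.887978, 0)–(0.6566, -0.6566, 0.502648)  len=0.5533
  (v9,v0,v1) [+-+] → (0.6566, -0.6566, 0)–(0.6566, 0, 0)  len=0.6566
  (v9,v1,v2) [++-] → (0.6566, 0, 1.09359)–(0.6566, -0.6566, 0.502648)  len=0.8834

Chained into 1 loop(s):
  loop 1: 8 segments, perimeter = 4.6494
Total perimeter = 4.649

loops=1 perimeter=4.649


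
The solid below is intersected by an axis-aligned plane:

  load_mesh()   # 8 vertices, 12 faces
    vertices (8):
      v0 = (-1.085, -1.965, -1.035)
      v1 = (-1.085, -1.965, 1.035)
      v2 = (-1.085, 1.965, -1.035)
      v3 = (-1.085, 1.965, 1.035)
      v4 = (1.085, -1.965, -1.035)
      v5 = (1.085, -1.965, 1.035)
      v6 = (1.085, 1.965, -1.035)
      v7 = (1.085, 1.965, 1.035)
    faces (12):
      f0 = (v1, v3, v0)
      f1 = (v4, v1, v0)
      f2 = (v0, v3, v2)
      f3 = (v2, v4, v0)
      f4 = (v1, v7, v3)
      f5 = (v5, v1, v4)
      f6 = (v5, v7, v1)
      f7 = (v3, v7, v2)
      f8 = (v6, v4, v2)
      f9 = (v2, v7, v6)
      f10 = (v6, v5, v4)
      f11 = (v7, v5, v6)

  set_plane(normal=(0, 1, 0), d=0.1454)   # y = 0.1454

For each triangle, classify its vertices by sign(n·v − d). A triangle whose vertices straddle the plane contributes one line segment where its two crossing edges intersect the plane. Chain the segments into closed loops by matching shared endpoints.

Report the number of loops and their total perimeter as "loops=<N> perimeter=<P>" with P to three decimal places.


loops=1 perimeter=8.480

Straddling triangles (8 of 12):
  (v1,v3,v0) [-+-] → (-1.085, 0.1454, 1.035)–(-1.085, 0.1454, 0.0765847)  len=0.9584
  (v0,v3,v2) [-++] → (-1.085, 0.1454, 0.0765847)–(-1.085, 0.1454, -1.035)  len=1.1116
  (v2,v4,v0) [+--] → (-0.0802845, 0.1454, -1.035)–(-1.085, 0.1454, -1.035)  len=1.0047
  (v1,v7,v3) [-++] → (0.0802845, 0.1454, 1.035)–(-1.085, 0.1454, 1.035)  len=1.1653
  (v5,v7,v1) [-+-] → (1.085, 0.1454, 1.035)–(0.0802845, 0.1454, 1.035)  len=1.0047
  (v6,v4,v2) [+-+] → (1.085, 0.1454, -1.035)–(-0.0802845, 0.1454, -1.035)  len=1.1653
  (v6,v5,v4) [+--] → (1.085, 0.1454, -0.0765847)–(1.085, 0.1454, -1.035)  len=0.9584
  (v7,v5,v6) [+-+] → (1.085, 0.1454, 1.035)–(1.085, 0.1454, -0.0765847)  len=1.1116

Chained into 1 loop(s):
  loop 1: 8 segments, perimeter = 8.4800
Total perimeter = 8.480


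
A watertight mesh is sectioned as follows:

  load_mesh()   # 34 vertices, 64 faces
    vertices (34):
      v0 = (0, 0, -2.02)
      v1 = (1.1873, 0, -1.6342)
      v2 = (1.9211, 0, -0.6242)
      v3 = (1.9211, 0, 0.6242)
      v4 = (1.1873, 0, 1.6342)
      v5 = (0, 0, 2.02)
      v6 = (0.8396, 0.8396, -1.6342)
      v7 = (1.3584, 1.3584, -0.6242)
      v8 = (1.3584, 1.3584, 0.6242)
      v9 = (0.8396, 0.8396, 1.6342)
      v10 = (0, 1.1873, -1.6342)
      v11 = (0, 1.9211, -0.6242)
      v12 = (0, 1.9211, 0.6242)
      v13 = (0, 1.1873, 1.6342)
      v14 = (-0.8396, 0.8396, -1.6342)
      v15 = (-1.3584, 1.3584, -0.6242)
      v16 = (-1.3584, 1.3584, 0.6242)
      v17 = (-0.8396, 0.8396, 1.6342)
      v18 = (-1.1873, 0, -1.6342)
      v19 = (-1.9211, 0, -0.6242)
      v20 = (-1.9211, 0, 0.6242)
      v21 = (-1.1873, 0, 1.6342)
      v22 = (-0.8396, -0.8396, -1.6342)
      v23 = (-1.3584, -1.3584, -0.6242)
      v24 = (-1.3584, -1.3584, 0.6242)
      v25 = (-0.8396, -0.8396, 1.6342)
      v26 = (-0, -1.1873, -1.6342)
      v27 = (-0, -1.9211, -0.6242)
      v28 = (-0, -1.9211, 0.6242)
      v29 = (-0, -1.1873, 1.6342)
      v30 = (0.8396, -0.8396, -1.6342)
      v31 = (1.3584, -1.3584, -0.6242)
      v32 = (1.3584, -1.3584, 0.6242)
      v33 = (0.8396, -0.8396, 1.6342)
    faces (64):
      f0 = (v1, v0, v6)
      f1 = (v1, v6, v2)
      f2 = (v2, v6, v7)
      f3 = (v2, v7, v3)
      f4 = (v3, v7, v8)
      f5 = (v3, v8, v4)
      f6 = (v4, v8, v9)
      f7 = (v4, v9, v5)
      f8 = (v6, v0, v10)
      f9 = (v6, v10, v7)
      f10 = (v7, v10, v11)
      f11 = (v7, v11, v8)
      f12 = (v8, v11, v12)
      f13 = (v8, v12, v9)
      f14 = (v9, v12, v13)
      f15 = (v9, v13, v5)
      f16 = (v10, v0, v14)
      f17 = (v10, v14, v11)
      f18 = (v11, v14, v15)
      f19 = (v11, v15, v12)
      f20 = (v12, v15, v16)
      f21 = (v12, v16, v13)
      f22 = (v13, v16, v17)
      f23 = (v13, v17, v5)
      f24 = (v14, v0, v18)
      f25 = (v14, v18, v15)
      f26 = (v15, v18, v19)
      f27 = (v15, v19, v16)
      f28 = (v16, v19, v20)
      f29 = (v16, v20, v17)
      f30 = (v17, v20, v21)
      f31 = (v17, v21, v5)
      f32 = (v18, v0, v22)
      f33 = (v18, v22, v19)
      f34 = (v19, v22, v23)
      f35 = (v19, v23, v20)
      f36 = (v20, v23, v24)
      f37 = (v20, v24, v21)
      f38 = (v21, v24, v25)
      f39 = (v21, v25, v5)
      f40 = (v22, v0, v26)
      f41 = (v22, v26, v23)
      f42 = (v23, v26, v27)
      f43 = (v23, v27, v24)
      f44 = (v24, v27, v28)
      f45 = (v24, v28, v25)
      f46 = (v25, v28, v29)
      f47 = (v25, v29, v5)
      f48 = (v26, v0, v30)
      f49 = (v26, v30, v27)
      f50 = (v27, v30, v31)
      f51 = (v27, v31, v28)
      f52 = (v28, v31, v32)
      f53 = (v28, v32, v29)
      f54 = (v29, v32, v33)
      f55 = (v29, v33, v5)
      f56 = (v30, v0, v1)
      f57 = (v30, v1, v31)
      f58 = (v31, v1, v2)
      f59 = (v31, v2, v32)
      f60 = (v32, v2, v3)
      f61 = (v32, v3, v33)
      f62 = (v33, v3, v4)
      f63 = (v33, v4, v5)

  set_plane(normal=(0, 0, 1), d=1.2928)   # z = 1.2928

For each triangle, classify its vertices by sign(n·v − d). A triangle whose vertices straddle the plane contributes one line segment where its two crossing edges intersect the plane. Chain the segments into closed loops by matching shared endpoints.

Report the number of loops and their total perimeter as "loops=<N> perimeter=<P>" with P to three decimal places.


Straddling triangles (16 of 64):
  (v3,v8,v4) [--+] → (1.24514, 0.459166, 1.2928)–(1.43534, 0, 1.2928)  len=0.4970
  (v4,v8,v9) [+-+] → (1.24514, 0.459166, 1.2928)–(1.01496, 1.01496, 1.2928)  len=0.6016
  (v8,v12,v9) [--+] → (0.555799, 1.20517, 1.2928)–(1.01496, 1.01496, 1.2928)  len=0.4970
  (v9,v12,v13) [+-+] → (0.555799, 1.20517, 1.2928)–(0, 1.43534, 1.2928)  len=0.6016
  (v12,v16,v13) [--+] → (-0.459166, 1.24514, 1.2928)–(0, 1.43534, 1.2928)  len=0.4970
  (v13,v16,v17) [+-+] → (-0.459166, 1.24514, 1.2928)–(-1.01496, 1.01496, 1.2928)  len=0.6016
  (v16,v20,v17) [--+] → (-1.20517, 0.555799, 1.2928)–(-1.01496, 1.01496, 1.2928)  len=0.4970
  (v17,v20,v21) [+-+] → (-1.20517, 0.555799, 1.2928)–(-1.43534, 0, 1.2928)  len=0.6016
  (v20,v24,v21) [--+] → (-1.24514, -0.459166, 1.2928)–(-1.43534, 0, 1.2928)  len=0.4970
  (v21,v24,v25) [+-+] → (-1.24514, -0.459166, 1.2928)–(-1.01496, -1.01496, 1.2928)  len=0.6016
  (v24,v28,v25) [--+] → (-0.555799, -1.20517, 1.2928)–(-1.01496, -1.01496, 1.2928)  len=0.4970
  (v25,v28,v29) [+-+] → (-0.555799, -1.20517, 1.2928)–(0, -1.43534, 1.2928)  len=0.6016
  (v28,v32,v29) [--+] → (0.459166, -1.24514, 1.2928)–(0, -1.43534, 1.2928)  len=0.4970
  (v29,v32,v33) [+-+] → (0.459166, -1.24514, 1.2928)–(1.01496, -1.01496, 1.2928)  len=0.6016
  (v32,v3,v33) [--+] → (1.20517, -0.555799, 1.2928)–(1.01496, -1.01496, 1.2928)  len=0.4970
  (v33,v3,v4) [+-+] → (1.20517, -0.555799, 1.2928)–(1.43534, 0, 1.2928)  len=0.6016

Chained into 1 loop(s):
  loop 1: 16 segments, perimeter = 8.7886
Total perimeter = 8.789

loops=1 perimeter=8.789


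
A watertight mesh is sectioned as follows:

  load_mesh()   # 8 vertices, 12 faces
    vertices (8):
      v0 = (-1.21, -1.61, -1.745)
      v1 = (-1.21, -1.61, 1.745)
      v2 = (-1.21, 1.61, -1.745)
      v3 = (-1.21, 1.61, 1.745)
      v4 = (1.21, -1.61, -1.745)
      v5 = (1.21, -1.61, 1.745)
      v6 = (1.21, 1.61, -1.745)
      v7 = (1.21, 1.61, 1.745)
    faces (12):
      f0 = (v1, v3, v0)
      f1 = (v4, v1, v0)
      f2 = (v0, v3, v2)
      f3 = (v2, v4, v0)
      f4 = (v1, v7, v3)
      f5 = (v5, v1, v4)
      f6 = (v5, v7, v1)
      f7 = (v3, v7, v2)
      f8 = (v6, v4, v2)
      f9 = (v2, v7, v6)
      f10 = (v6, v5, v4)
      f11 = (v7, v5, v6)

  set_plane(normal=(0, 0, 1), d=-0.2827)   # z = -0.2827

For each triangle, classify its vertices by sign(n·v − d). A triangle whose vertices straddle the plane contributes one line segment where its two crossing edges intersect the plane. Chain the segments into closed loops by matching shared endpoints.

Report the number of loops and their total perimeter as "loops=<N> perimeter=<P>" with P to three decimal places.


Straddling triangles (8 of 12):
  (v1,v3,v0) [++-] → (-1.21, -0.260829, -0.2827)–(-1.21, -1.61, -0.2827)  len=1.3492
  (v4,v1,v0) [-+-] → (0.196027, -1.61, -0.2827)–(-1.21, -1.61, -0.2827)  len=1.4060
  (v0,v3,v2) [-+-] → (-1.21, -0.260829, -0.2827)–(-1.21, 1.61, -0.2827)  len=1.8708
  (v5,v1,v4) [++-] → (0.196027, -1.61, -0.2827)–(1.21, -1.61, -0.2827)  len=1.0140
  (v3,v7,v2) [++-] → (-0.196027, 1.61, -0.2827)–(-1.21, 1.61, -0.2827)  len=1.0140
  (v2,v7,v6) [-+-] → (-0.196027, 1.61, -0.2827)–(1.21, 1.61, -0.2827)  len=1.4060
  (v6,v5,v4) [-+-] → (1.21, 0.260829, -0.2827)–(1.21, -1.61, -0.2827)  len=1.8708
  (v7,v5,v6) [++-] → (1.21, 0.260829, -0.2827)–(1.21, 1.61, -0.2827)  len=1.3492

Chained into 1 loop(s):
  loop 1: 8 segments, perimeter = 11.2800
Total perimeter = 11.280

loops=1 perimeter=11.280


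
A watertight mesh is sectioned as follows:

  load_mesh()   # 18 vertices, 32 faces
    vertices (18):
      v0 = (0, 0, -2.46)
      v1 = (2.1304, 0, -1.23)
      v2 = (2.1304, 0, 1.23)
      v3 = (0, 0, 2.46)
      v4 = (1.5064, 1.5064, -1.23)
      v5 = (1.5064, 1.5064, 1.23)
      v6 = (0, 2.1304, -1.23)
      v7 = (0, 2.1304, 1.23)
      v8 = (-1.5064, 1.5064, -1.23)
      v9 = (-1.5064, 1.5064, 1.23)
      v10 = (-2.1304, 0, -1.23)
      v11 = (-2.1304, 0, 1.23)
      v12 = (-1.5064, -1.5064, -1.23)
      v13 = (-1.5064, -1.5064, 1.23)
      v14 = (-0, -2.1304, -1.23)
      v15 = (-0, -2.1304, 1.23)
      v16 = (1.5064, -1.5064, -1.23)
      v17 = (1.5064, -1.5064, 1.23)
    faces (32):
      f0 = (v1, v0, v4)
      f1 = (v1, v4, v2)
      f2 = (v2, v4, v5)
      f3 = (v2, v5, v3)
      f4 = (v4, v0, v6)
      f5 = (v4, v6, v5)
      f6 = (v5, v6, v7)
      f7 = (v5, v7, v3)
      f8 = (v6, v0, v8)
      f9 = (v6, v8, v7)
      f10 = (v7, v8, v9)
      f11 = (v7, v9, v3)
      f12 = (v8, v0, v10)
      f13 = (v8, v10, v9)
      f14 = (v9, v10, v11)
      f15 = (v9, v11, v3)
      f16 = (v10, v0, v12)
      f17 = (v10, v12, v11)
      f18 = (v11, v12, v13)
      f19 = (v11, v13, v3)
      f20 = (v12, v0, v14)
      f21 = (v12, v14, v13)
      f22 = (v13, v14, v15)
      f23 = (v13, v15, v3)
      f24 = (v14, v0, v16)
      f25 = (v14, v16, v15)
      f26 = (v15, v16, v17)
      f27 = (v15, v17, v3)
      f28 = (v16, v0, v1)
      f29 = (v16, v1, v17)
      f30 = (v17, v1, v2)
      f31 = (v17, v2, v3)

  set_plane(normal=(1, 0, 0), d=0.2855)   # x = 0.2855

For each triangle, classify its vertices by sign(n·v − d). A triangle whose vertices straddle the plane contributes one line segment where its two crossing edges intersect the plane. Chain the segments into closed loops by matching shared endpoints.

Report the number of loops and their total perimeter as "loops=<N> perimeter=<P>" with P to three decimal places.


loops=1 perimeter=14.069

Straddling triangles (12 of 32):
  (v1,v0,v4) [+-+] → (0.2855, 0, -2.29516)–(0.2855, 0.2855, -2.22688)  len=0.2936
  (v2,v5,v3) [++-] → (0.2855, 0.2855, 2.22688)–(0.2855, 0, 2.29516)  len=0.2936
  (v4,v0,v6) [+--] → (0.2855, 0.2855, -2.22688)–(0.2855, 2.01214, -1.23)  len=1.9938
  (v4,v6,v5) [+-+] → (0.2855, 2.01214, -1.23)–(0.2855, 2.01214, -0.763769)  len=0.4662
  (v5,v6,v7) [+--] → (0.2855, 2.01214, -0.763769)–(0.2855, 2.01214, 1.23)  len=1.9938
  (v5,v7,v3) [+--] → (0.2855, 2.01214, 1.23)–(0.2855, 0.2855, 2.22688)  len=1.9938
  (v14,v0,v16) [--+] → (0.2855, -0.2855, -2.22688)–(0.2855, -2.01214, -1.23)  len=1.9938
  (v14,v16,v15) [-+-] → (0.2855, -2.01214, -1.23)–(0.2855, -2.01214, 0.763769)  len=1.9938
  (v15,v16,v17) [-++] → (0.2855, -2.01214, 0.763769)–(0.2855, -2.01214, 1.23)  len=0.4662
  (v15,v17,v3) [-+-] → (0.2855, -2.01214, 1.23)–(0.2855, -0.2855, 2.22688)  len=1.9938
  (v16,v0,v1) [+-+] → (0.2855, -0.2855, -2.22688)–(0.2855, 0, -2.29516)  len=0.2936
  (v17,v2,v3) [++-] → (0.2855, 0, 2.29516)–(0.2855, -0.2855, 2.22688)  len=0.2936

Chained into 1 loop(s):
  loop 1: 12 segments, perimeter = 14.0692
Total perimeter = 14.069


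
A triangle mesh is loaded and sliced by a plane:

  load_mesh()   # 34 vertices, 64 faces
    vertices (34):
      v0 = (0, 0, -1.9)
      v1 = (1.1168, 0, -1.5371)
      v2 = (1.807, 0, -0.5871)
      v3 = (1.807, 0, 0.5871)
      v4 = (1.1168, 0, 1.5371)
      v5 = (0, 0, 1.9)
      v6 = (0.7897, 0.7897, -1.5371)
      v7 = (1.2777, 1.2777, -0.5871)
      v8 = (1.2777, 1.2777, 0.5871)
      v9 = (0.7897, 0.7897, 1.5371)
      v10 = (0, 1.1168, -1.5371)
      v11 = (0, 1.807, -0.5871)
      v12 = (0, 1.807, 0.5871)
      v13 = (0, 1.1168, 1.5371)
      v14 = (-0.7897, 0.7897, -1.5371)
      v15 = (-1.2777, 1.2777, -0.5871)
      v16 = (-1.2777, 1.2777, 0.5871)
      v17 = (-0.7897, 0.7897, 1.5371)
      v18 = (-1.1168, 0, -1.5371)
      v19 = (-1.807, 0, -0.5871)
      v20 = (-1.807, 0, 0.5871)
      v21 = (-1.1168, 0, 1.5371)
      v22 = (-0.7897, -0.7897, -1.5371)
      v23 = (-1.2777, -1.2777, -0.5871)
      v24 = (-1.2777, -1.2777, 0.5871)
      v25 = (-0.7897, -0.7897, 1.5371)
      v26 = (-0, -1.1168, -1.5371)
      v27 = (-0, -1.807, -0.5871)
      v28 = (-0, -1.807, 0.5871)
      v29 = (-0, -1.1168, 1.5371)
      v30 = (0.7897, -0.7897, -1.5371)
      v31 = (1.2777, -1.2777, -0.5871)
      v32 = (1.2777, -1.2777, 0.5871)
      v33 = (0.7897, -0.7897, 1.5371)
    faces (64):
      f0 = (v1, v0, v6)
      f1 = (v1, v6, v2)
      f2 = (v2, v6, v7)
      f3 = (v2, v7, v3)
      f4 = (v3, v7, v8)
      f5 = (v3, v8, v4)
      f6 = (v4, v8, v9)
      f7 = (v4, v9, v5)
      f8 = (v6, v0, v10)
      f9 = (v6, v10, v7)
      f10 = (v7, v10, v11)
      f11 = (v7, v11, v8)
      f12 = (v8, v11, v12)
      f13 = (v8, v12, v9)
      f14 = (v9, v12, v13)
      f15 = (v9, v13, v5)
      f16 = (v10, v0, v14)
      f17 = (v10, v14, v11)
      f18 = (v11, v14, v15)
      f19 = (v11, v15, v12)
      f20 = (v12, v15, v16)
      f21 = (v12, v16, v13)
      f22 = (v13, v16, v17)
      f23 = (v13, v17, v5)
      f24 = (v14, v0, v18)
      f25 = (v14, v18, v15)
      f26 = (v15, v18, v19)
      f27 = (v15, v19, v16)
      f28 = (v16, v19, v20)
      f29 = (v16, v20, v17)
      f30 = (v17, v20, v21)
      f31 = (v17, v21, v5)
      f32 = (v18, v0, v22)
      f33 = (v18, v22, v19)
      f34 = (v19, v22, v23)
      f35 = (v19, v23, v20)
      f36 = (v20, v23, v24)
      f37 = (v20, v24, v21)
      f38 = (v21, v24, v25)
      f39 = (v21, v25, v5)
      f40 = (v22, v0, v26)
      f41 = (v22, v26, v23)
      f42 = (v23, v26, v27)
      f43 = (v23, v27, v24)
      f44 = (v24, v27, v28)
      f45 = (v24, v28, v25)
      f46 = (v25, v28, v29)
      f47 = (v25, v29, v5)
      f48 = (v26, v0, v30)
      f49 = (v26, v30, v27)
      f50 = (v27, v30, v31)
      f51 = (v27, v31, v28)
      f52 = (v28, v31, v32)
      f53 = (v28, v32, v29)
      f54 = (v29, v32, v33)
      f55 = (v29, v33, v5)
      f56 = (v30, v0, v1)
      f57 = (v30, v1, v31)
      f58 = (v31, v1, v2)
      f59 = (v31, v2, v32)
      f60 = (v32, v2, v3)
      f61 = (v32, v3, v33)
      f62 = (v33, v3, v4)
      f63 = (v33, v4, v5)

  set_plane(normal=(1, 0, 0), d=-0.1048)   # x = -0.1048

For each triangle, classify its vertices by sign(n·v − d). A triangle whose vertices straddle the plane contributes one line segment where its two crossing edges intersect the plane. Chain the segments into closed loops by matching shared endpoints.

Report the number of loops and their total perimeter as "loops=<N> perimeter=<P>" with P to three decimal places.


loops=1 perimeter=11.542

Straddling triangles (20 of 64):
  (v10,v0,v14) [++-] → (-0.1048, 0.1048, -1.85184)–(-0.1048, 1.07339, -1.5371)  len=1.0184
  (v10,v14,v11) [+-+] → (-0.1048, 1.07339, -1.5371)–(-0.1048, 1.672, -0.713173)  len=1.0184
  (v11,v14,v15) [+--] → (-0.1048, 1.672, -0.713173)–(-0.1048, 1.76359, -0.5871)  len=0.1558
  (v11,v15,v12) [+-+] → (-0.1048, 1.76359, -0.5871)–(-0.1048, 1.76359, 0.490789)  len=1.0779
  (v12,v15,v16) [+--] → (-0.1048, 1.76359, 0.490789)–(-0.1048, 1.76359, 0.5871)  len=0.0963
  (v12,v16,v13) [+-+] → (-0.1048, 1.76359, 0.5871)–(-0.1048, 1.13, 1.45918)  len=1.0779
  (v13,v16,v17) [+--] → (-0.1048, 1.13, 1.45918)–(-0.1048, 1.07339, 1.5371)  len=0.0963
  (v13,v17,v5) [+-+] → (-0.1048, 1.07339, 1.5371)–(-0.1048, 0.1048, 1.85184)  len=1.0184
  (v14,v0,v18) [-+-] → (-0.1048, 0.1048, -1.85184)–(-0.1048, 0, -1.86595)  len=0.1057
  (v17,v21,v5) [--+] → (-0.1048, 0, 1.86595)–(-0.1048, 0.1048, 1.85184)  len=0.1057
  (v18,v0,v22) [-+-] → (-0.1048, 0, -1.86595)–(-0.1048, -0.1048, -1.85184)  len=0.1057
  (v21,v25,v5) [--+] → (-0.1048, -0.1048, 1.85184)–(-0.1048, 0, 1.86595)  len=0.1057
  (v22,v0,v26) [-++] → (-0.1048, -0.1048, -1.85184)–(-0.1048, -1.07339, -1.5371)  len=1.0184
  (v22,v26,v23) [-+-] → (-0.1048, -1.07339, -1.5371)–(-0.1048, -1.13, -1.45918)  len=0.0963
  (v23,v26,v27) [-++] → (-0.1048, -1.13, -1.45918)–(-0.1048, -1.76359, -0.5871)  len=1.0779
  (v23,v27,v24) [-+-] → (-0.1048, -1.76359, -0.5871)–(-0.1048, -1.76359, -0.490789)  len=0.0963
  (v24,v27,v28) [-++] → (-0.1048, -1.76359, -0.490789)–(-0.1048, -1.76359, 0.5871)  len=1.0779
  (v24,v28,v25) [-+-] → (-0.1048, -1.76359, 0.5871)–(-0.1048, -1.672, 0.713173)  len=0.1558
  (v25,v28,v29) [-++] → (-0.1048, -1.672, 0.713173)–(-0.1048, -1.07339, 1.5371)  len=1.0184
  (v25,v29,v5) [-++] → (-0.1048, -1.07339, 1.5371)–(-0.1048, -0.1048, 1.85184)  len=1.0184

Chained into 1 loop(s):
  loop 1: 20 segments, perimeter = 11.5422
Total perimeter = 11.542


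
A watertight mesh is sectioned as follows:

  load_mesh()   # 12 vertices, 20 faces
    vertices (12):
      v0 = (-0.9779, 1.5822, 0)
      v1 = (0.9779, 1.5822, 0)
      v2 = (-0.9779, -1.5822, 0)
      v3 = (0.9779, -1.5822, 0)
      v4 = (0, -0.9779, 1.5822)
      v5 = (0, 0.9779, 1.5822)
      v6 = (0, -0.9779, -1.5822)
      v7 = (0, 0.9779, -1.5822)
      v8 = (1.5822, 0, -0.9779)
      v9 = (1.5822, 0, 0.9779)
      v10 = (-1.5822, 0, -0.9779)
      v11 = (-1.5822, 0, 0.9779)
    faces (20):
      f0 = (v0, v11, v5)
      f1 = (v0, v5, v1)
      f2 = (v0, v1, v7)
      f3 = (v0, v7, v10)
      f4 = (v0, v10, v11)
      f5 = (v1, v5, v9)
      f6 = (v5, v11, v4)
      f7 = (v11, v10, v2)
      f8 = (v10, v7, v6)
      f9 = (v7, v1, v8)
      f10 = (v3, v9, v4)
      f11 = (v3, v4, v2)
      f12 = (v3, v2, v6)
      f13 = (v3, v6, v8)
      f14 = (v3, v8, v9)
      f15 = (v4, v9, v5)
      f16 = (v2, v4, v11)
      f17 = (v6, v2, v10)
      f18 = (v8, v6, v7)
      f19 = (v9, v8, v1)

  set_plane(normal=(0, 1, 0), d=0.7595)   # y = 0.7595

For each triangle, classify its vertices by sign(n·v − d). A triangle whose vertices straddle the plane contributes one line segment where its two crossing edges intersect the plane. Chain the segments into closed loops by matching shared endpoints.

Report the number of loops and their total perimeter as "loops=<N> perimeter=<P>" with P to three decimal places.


loops=1 perimeter=8.857

Straddling triangles (10 of 20):
  (v0,v11,v5) [+-+] → (-1.29212, 0.7595, 0.508481)–(-0.353362, 0.7595, 1.44724)  len=1.3276
  (v0,v7,v10) [++-] → (-0.353362, 0.7595, -1.44724)–(-1.29212, 0.7595, -0.508481)  len=1.3276
  (v0,v10,v11) [+--] → (-1.29212, 0.7595, -0.508481)–(-1.29212, 0.7595, 0.508481)  len=1.0170
  (v1,v5,v9) [++-] → (0.353362, 0.7595, 1.44724)–(1.29212, 0.7595, 0.508481)  len=1.3276
  (v5,v11,v4) [+--] → (-0.353362, 0.7595, 1.44724)–(0, 0.7595, 1.5822)  len=0.3783
  (v10,v7,v6) [-+-] → (-0.353362, 0.7595, -1.44724)–(0, 0.7595, -1.5822)  len=0.3783
  (v7,v1,v8) [++-] → (1.29212, 0.7595, -0.508481)–(0.353362, 0.7595, -1.44724)  len=1.3276
  (v4,v9,v5) [--+] → (0.353362, 0.7595, 1.44724)–(0, 0.7595, 1.5822)  len=0.3783
  (v8,v6,v7) [--+] → (0, 0.7595, -1.5822)–(0.353362, 0.7595, -1.44724)  len=0.3783
  (v9,v8,v1) [--+] → (1.29212, 0.7595, -0.508481)–(1.29212, 0.7595, 0.508481)  len=1.0170

Chained into 1 loop(s):
  loop 1: 10 segments, perimeter = 8.8574
Total perimeter = 8.857


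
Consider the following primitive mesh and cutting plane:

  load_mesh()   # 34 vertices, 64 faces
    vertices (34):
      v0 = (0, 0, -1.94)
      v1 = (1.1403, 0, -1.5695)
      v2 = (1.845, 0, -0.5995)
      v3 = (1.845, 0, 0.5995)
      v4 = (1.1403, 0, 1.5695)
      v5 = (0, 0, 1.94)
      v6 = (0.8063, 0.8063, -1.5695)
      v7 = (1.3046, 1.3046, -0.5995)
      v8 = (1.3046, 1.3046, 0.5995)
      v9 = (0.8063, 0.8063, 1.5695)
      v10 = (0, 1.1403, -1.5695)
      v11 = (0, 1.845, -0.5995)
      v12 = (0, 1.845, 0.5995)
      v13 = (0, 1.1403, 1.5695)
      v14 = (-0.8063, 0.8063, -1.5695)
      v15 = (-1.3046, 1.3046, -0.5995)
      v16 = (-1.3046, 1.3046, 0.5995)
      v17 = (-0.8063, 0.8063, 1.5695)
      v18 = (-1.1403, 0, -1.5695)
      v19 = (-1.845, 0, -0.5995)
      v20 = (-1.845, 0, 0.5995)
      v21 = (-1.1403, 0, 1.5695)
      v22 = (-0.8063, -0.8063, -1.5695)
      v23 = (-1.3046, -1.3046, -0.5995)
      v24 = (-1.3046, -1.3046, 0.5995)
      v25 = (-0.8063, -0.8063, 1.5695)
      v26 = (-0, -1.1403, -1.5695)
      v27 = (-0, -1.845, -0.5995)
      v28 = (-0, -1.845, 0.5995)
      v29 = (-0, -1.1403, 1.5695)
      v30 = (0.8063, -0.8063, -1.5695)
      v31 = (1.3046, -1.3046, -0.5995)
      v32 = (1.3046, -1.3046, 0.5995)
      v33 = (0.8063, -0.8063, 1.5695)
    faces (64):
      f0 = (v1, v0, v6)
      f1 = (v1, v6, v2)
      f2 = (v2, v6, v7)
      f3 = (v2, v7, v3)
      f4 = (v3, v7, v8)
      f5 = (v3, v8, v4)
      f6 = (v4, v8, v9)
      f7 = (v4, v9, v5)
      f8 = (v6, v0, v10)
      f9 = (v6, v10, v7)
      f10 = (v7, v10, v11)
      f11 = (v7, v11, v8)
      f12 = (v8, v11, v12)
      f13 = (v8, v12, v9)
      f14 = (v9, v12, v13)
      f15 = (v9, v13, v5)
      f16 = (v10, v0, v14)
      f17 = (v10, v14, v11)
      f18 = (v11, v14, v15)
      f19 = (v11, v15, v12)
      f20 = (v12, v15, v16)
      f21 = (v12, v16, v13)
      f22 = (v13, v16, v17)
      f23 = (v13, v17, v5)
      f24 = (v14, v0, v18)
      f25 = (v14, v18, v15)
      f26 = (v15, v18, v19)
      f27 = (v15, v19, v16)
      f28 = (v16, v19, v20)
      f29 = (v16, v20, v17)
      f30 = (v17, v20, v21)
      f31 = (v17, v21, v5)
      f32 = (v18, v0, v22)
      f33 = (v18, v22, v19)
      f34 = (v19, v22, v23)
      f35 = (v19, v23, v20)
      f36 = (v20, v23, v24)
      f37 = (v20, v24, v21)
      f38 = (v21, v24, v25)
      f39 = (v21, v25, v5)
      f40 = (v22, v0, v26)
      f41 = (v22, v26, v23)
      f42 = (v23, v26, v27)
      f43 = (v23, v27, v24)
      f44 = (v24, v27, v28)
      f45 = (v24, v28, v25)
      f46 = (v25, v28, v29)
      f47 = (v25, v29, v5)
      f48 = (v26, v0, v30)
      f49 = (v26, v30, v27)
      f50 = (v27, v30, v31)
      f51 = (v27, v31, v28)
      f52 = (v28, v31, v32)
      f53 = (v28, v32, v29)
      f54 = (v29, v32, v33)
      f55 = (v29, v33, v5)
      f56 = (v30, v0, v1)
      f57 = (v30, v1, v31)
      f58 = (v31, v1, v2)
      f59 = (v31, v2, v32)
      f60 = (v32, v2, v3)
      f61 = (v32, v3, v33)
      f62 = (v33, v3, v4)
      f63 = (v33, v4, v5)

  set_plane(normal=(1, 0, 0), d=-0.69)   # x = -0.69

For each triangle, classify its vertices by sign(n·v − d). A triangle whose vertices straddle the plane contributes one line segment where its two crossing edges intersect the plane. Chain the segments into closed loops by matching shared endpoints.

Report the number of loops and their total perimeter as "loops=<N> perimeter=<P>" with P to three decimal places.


Straddling triangles (20 of 64):
  (v10,v0,v14) [++-] → (-0.69, 0.69, -1.62294)–(-0.69, 0.854476, -1.5695)  len=0.1729
  (v10,v14,v11) [+-+] → (-0.69, 0.854476, -1.5695)–(-0.69, 0.956121, -1.42959)  len=0.1729
  (v11,v14,v15) [+--] → (-0.69, 0.956121, -1.42959)–(-0.69, 1.55918, -0.5995)  len=1.0260
  (v11,v15,v12) [+-+] → (-0.69, 1.55918, -0.5995)–(-0.69, 1.55918, -0.0346484)  len=0.5649
  (v12,v15,v16) [+--] → (-0.69, 1.55918, -0.0346484)–(-0.69, 1.55918, 0.5995)  len=0.6341
  (v12,v16,v13) [+-+] → (-0.69, 1.55918, 0.5995)–(-0.69, 1.2272, 1.05647)  len=0.5648
  (v13,v16,v17) [+--] → (-0.69, 1.2272, 1.05647)–(-0.69, 0.854476, 1.5695)  len=0.6341
  (v13,v17,v5) [+-+] → (-0.69, 0.854476, 1.5695)–(-0.69, 0.69, 1.62294)  len=0.1729
  (v14,v0,v18) [-+-] → (-0.69, 0.69, -1.62294)–(-0.69, 0, -1.71581)  len=0.6962
  (v17,v21,v5) [--+] → (-0.69, 0, 1.71581)–(-0.69, 0.69, 1.62294)  len=0.6962
  (v18,v0,v22) [-+-] → (-0.69, 0, -1.71581)–(-0.69, -0.69, -1.62294)  len=0.6962
  (v21,v25,v5) [--+] → (-0.69, -0.69, 1.62294)–(-0.69, 0, 1.71581)  len=0.6962
  (v22,v0,v26) [-++] → (-0.69, -0.69, -1.62294)–(-0.69, -0.854476, -1.5695)  len=0.1729
  (v22,v26,v23) [-+-] → (-0.69, -0.854476, -1.5695)–(-0.69, -1.2272, -1.05647)  len=0.6341
  (v23,v26,v27) [-++] → (-0.69, -1.2272, -1.05647)–(-0.69, -1.55918, -0.5995)  len=0.5648
  (v23,v27,v24) [-+-] → (-0.69, -1.55918, -0.5995)–(-0.69, -1.55918, 0.0346484)  len=0.6341
  (v24,v27,v28) [-++] → (-0.69, -1.55918, 0.0346484)–(-0.69, -1.55918, 0.5995)  len=0.5649
  (v24,v28,v25) [-+-] → (-0.69, -1.55918, 0.5995)–(-0.69, -0.956121, 1.42959)  len=1.0260
  (v25,v28,v29) [-++] → (-0.69, -0.956121, 1.42959)–(-0.69, -0.854476, 1.5695)  len=0.1729
  (v25,v29,v5) [-++] → (-0.69, -0.854476, 1.5695)–(-0.69, -0.69, 1.62294)  len=0.1729

Chained into 1 loop(s):
  loop 1: 20 segments, perimeter = 10.6705
Total perimeter = 10.670

loops=1 perimeter=10.670
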